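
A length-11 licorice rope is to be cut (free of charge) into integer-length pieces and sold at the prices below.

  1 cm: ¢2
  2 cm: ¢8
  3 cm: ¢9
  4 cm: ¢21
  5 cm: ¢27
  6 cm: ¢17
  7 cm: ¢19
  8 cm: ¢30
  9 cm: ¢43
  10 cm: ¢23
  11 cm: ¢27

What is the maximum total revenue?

56

Consider every possible first cut. r[k] is the best of p[i]+r[k−i] over all sellable i≤k.
r[1] = 2
r[2] = max(2+2, 8+0) = 8
r[3] = max(2+8, 8+2, 9+0) = 10
r[4] = max(2+10, 8+8, 9+2, 21+0) = 21
r[5] = max(2+21, 8+10, 9+8, 21+2, 27+0) = 27
r[6] = max(2+27, 8+21, 9+10, 21+8, 27+2, 17+0) = 29
r[7] = max(2+29, 8+27, 9+21, …, 17+2, 19+0) = 35
r[8] = max(2+35, 8+29, 9+27, …, 19+2, 30+0) = 42
r[9] = max(2+42, 8+35, 9+29, …, 30+2, 43+0) = 48
r[10] = max(2+48, 8+42, 9+35, …, 43+2, 23+0) = 54
r[11] = max(2+54, 8+48, 9+42, …, 23+2, 27+0) = 56
One optimal cutting: 5 + 5 + 1 → ¢27 + ¢27 + ¢2 = ¢56.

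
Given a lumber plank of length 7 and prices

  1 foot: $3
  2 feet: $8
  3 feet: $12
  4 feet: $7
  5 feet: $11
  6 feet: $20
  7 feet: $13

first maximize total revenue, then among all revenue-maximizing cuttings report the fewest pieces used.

Let r[k] be the best obtainable value from length k. For each k, try every first piece i and keep the best of price[i] + r[k−i].
r[1] = 3
r[2] = max(3+3, 8+0) = 8
r[3] = max(3+8, 8+3, 12+0) = 12
r[4] = max(3+12, 8+8, 12+3, 7+0) = 16
r[5] = max(3+16, 8+12, 12+8, 7+3, 11+0) = 20
r[6] = max(3+20, 8+16, 12+12, 7+8, 11+3, 20+0) = 24
r[7] = max(3+24, 8+20, 12+16, …, 20+3, 13+0) = 28
Maximum revenue is $28.
Now minimize piece count subject to staying optimal: for each k, pieces[k] = 1 + min over i with p[i]+r[k−i]=r[k] of pieces[k−i].
pieces[4] = 2
pieces[5] = 2
pieces[6] = 2
pieces[7] = 3

3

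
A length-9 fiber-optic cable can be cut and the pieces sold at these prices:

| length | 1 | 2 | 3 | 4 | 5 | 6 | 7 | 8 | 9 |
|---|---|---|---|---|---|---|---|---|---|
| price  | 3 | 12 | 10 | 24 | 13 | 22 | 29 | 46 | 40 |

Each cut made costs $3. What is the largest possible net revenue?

46

Let r[k] be the best obtainable value from length k. For each k, try every first piece i and keep the best of price[i] + r[k−i] minus the 3 cut fee when i<k.
r[1] = 3
r[2] = max(3+3-3, 12+0) = 12
r[3] = max(3+12-3, 12+3-3, 10+0) = 12
r[4] = max(3+12-3, 12+12-3, 10+3-3, 24+0) = 24
r[5] = max(3+24-3, 12+12-3, 10+12-3, 24+3-3, 13+0) = 24
r[6] = max(3+24-3, 12+24-3, 10+12-3, 24+12-3, 13+3-3, 22+0) = 33
r[7] = max(3+33-3, 12+24-3, 10+24-3, …, 22+3-3, 29+0) = 33
r[8] = max(3+33-3, 12+33-3, 10+24-3, …, 29+3-3, 46+0) = 46
r[9] = max(3+46-3, 12+33-3, 10+33-3, …, 46+3-3, 40+0) = 46
One optimal plan: pieces 8 + 1 (1 cut) → $49 − $3 = $46.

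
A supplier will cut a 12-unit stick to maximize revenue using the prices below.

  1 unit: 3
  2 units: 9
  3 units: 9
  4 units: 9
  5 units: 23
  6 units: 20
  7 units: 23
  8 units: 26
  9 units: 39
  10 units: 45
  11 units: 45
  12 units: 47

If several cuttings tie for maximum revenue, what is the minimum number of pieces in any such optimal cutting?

Consider every possible first cut. r[k] is the best of p[i]+r[k−i] over all sellable i≤k.
r[1] = 3
r[2] = 9
r[3] = 12  (first piece 1, then r[2]=9)
r[4] = 18  (first piece 2, then r[2]=9)
r[5] = 23
r[6] = 27  (first piece 2, then r[4]=18)
r[7] = 32  (first piece 2, then r[5]=23)
r[8] = 36  (first piece 2, then r[6]=27)
r[9] = 41  (first piece 2, then r[7]=32)
r[10] = 46  (first piece 5, then r[5]=23)
r[11] = 50  (first piece 2, then r[9]=41)
r[12] = 55  (first piece 2, then r[10]=46)
Maximum revenue is 55.
Now minimize piece count subject to staying optimal: for each k, pieces[k] = 1 + min over i with p[i]+r[k−i]=r[k] of pieces[k−i].
pieces[9] = 3
pieces[10] = 2
pieces[11] = 4
pieces[12] = 3

3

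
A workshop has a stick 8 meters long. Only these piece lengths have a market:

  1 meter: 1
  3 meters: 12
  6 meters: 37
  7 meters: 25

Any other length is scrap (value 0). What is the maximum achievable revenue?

Let f[k] be the best obtainable value from length k. For each k, try every first piece i and keep the best of price[i] + f[k−i].
f[1] = 1
f[2] = 2  (first piece 1, then f[1]=1)
f[3] = 12
f[4] = 13  (first piece 1, then f[3]=12)
f[5] = 14  (first piece 1, then f[4]=13)
f[6] = 37
f[7] = 38  (first piece 1, then f[6]=37)
f[8] = 39  (first piece 1, then f[7]=38)
One optimal cutting: 6 + 1 + 1 → 39.

39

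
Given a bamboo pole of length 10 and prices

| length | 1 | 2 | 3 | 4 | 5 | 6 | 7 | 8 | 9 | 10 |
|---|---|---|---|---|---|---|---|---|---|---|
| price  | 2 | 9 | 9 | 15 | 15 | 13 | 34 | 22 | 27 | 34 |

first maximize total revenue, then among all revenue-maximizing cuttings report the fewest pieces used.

Consider every possible first cut. r[k] is the best of p[i]+r[k−i] over all sellable i≤k.
r[1] = 2
r[2] = 9
r[3] = 11  (first piece 1, then r[2]=9)
r[4] = 18  (first piece 2, then r[2]=9)
r[5] = 20  (first piece 1, then r[4]=18)
r[6] = 27  (first piece 2, then r[4]=18)
r[7] = 34
r[8] = 36  (first piece 1, then r[7]=34)
r[9] = 43  (first piece 2, then r[7]=34)
r[10] = 45  (first piece 1, then r[9]=43)
Maximum revenue is $45.
Now minimize piece count subject to staying optimal: for each k, pieces[k] = 1 + min over i with p[i]+r[k−i]=r[k] of pieces[k−i].
pieces[7] = 1
pieces[8] = 2
pieces[9] = 2
pieces[10] = 3

3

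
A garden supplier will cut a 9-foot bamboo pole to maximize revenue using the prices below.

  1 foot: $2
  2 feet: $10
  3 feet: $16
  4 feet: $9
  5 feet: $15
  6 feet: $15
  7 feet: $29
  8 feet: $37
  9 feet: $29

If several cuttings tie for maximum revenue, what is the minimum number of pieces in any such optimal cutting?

3

Consider every possible first cut. r[k] is the best of p[i]+r[k−i] over all sellable i≤k.
r[1] = 2
r[2] = 10
r[3] = 16
r[4] = 20  (first piece 2, then r[2]=10)
r[5] = 26  (first piece 2, then r[3]=16)
r[6] = 32  (first piece 3, then r[3]=16)
r[7] = 36  (first piece 2, then r[5]=26)
r[8] = 42  (first piece 2, then r[6]=32)
r[9] = 48  (first piece 3, then r[6]=32)
Maximum revenue is $48.
Now minimize piece count subject to staying optimal: for each k, pieces[k] = 1 + min over i with p[i]+r[k−i]=r[k] of pieces[k−i].
pieces[6] = 2
pieces[7] = 3
pieces[8] = 3
pieces[9] = 3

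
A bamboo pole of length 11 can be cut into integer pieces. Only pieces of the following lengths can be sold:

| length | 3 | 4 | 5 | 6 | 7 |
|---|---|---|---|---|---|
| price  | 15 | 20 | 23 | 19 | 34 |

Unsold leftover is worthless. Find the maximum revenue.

Consider every possible first cut. r[k] is the best of p[i]+r[k−i] over all sellable i≤k.
r[1] = 0
r[2] = 0
r[3] = 15
r[4] = max(15+0, 20+0) = 20
r[5] = max(15+0, 20+0, 23+0) = 23
r[6] = max(15+15, 20+0, 23+0, 19+0) = 30
r[7] = max(15+20, 20+15, 23+0, 19+0, 34+0) = 35
r[8] = max(15+23, 20+20, 23+15, 19+0, 34+0) = 40
r[9] = max(15+30, 20+23, 23+20, 19+15, 34+0) = 45
r[10] = max(15+35, 20+30, 23+23, 19+20, 34+15) = 50
r[11] = max(15+40, 20+35, 23+30, 19+23, 34+20) = 55
One optimal cutting: 4 + 4 + 3 → $55.

55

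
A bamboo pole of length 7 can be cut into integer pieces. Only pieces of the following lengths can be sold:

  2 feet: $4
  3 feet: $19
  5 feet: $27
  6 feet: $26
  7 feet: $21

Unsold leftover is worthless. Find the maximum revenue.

Let f[k] be the best obtainable value from length k. For each k, try every first piece i and keep the best of price[i] + f[k−i].
f[1] = 0
f[2] = 4
f[3] = max(4+0, 19+0) = 19
f[4] = max(4+4, 19+0) = 19
f[5] = max(4+19, 19+4, 27+0) = 27
f[6] = max(4+19, 19+19, 27+0, 26+0) = 38
f[7] = max(4+27, 19+19, 27+4, 26+0, 21+0) = 38
One optimal cutting: pieces 3 + 3 with 1 foot of scrap → $38.

38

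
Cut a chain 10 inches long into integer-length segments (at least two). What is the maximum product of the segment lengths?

Define P[k] = max over 1≤i<k of i · max(k−i, P[k−i]); the inner max lets the remainder stay uncut if that's better.
Small cases: P[2]=1, P[3]=2, P[4]=4.
P[5] = max(1*4, 2*3, 3*2, 4*1) = 6
P[6] = max(1*6, 2*4, 3*3, 4*2, 5*1) = 9
P[7] = max(1*9, 2*6, 3*4, 4*3, 5*2, 6*1) = 12
P[8] = max(1*12, 2*9, 3*6, …, 6*2, 7*1) = 18
P[9] = max(1*18, 2*12, 3*9, …, 7*2, 8*1) = 27
P[10] = max(1*27, 2*18, 3*12, …, 8*2, 9*1) = 36
One optimal split: 3 + 3 + 2 + 2; product 3*3*2*2 = 36.

36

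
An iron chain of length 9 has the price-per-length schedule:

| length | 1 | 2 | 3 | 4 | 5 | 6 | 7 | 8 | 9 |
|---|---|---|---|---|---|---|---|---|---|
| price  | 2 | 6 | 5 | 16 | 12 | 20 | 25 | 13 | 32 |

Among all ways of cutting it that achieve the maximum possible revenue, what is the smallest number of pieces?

Consider every possible first cut. r[k] is the best of p[i]+r[k−i] over all sellable i≤k.
r[1] = 2
r[2] = 6
r[3] = 8  (first piece 1, then r[2]=6)
r[4] = 16
r[5] = 18  (first piece 1, then r[4]=16)
r[6] = 22  (first piece 2, then r[4]=16)
r[7] = 25
r[8] = 32  (first piece 4, then r[4]=16)
r[9] = 34  (first piece 1, then r[8]=32)
Maximum revenue is $34.
Now minimize piece count subject to staying optimal: for each k, pieces[k] = 1 + min over i with p[i]+r[k−i]=r[k] of pieces[k−i].
pieces[6] = 2
pieces[7] = 1
pieces[8] = 2
pieces[9] = 3

3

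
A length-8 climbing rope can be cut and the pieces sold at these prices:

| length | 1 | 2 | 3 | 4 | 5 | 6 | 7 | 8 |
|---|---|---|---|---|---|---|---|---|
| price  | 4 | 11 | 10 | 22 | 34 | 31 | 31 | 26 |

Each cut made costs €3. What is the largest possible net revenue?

43

Consider every possible first cut. net[k] is the best of p[i]+net[k−i] over all sellable i≤k, charging 3 whenever i<k.
net[1] = 4
net[2] = 11
net[3] = 12  (first piece 1, then net[2]=11)
net[4] = 22
net[5] = 34
net[6] = 35  (first piece 1, then net[5]=34)
net[7] = 42  (first piece 2, then net[5]=34)
net[8] = 43  (first piece 1, then net[7]=42)
One optimal plan: pieces 5 + 2 + 1 (2 cuts) → €49 − €6 = €43.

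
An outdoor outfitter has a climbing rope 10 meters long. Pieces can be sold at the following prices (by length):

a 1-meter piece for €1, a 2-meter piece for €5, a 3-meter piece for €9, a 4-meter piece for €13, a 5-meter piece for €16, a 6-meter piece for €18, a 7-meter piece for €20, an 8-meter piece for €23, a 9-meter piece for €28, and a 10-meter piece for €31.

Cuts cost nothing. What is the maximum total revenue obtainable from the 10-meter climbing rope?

32

Build v[k] bottom-up: v[k] = max over allowed piece i of (p[i] + v[k−i]).
v[1] = 1
v[2] = 5
v[3] = 9
v[4] = 13
v[5] = 16
v[6] = 18  (first piece 2, then v[4]=13)
v[7] = 22  (first piece 3, then v[4]=13)
v[8] = 26  (first piece 4, then v[4]=13)
v[9] = 29  (first piece 4, then v[5]=16)
v[10] = 32  (first piece 5, then v[5]=16)
One optimal cutting: 5 + 5 → €16 + €16 = €32.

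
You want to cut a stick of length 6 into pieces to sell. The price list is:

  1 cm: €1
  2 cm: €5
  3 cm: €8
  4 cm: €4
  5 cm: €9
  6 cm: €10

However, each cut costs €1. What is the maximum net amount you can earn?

15

Build net[k] bottom-up: net[k] = max over allowed piece i of (p[i] + net[k−i]) − 1 per cut.
net[1] = 1
net[2] = 5
net[3] = 8
net[4] = 9  (first piece 2, then net[2]=5)
net[5] = 12  (first piece 2, then net[3]=8)
net[6] = 15  (first piece 3, then net[3]=8)
One optimal plan: pieces 3 + 3 (1 cut) → €16 − €1 = €15.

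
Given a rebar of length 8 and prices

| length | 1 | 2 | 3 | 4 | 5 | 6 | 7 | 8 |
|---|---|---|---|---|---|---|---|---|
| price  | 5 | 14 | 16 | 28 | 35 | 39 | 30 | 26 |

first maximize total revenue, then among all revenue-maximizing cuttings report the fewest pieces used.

2

Build r[k] bottom-up: r[k] = max over allowed piece i of (p[i] + r[k−i]).
r[1] = 5
r[2] = max(5+5, 14+0) = 14
r[3] = max(5+14, 14+5, 16+0) = 19
r[4] = max(5+19, 14+14, 16+5, 28+0) = 28
r[5] = max(5+28, 14+19, 16+14, 28+5, 35+0) = 35
r[6] = max(5+35, 14+28, 16+19, 28+14, 35+5, 39+0) = 42
r[7] = max(5+42, 14+35, 16+28, …, 39+5, 30+0) = 49
r[8] = max(5+49, 14+42, 16+35, …, 30+5, 26+0) = 56
Maximum revenue is ₹56.
Now minimize piece count subject to staying optimal: for each k, pieces[k] = 1 + min over i with p[i]+r[k−i]=r[k] of pieces[k−i].
pieces[5] = 1
pieces[6] = 2
pieces[7] = 2
pieces[8] = 2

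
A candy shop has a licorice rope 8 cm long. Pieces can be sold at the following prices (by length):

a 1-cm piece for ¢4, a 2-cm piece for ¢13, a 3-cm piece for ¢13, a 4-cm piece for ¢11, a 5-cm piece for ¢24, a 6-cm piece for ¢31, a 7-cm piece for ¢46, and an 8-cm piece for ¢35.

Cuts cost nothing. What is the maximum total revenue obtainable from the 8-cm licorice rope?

52

Let R[k] be the best obtainable value from length k. For each k, try every first piece i and keep the best of price[i] + R[k−i].
R[1] = 4
R[2] = max(4+4, 13+0) = 13
R[3] = max(4+13, 13+4, 13+0) = 17
R[4] = max(4+17, 13+13, 13+4, 11+0) = 26
R[5] = max(4+26, 13+17, 13+13, 11+4, 24+0) = 30
R[6] = max(4+30, 13+26, 13+17, 11+13, 24+4, 31+0) = 39
R[7] = max(4+39, 13+30, 13+26, …, 31+4, 46+0) = 46
R[8] = max(4+46, 13+39, 13+30, …, 46+4, 35+0) = 52
One optimal cutting: 2 + 2 + 2 + 2 → ¢13 + ¢13 + ¢13 + ¢13 = ¢52.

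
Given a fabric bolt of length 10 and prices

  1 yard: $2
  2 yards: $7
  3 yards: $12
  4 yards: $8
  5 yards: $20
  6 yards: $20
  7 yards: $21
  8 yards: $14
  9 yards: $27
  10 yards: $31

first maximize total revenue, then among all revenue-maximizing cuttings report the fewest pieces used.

2

Build r[k] bottom-up: r[k] = max over allowed piece i of (p[i] + r[k−i]).
r[1] = 2
r[2] = 7
r[3] = 12
r[4] = 14  (first piece 1, then r[3]=12)
r[5] = 20
r[6] = 24  (first piece 3, then r[3]=12)
r[7] = 27  (first piece 2, then r[5]=20)
r[8] = 32  (first piece 3, then r[5]=20)
r[9] = 36  (first piece 3, then r[6]=24)
r[10] = 40  (first piece 5, then r[5]=20)
Maximum revenue is $40.
Now minimize piece count subject to staying optimal: for each k, pieces[k] = 1 + min over i with p[i]+r[k−i]=r[k] of pieces[k−i].
pieces[7] = 2
pieces[8] = 2
pieces[9] = 3
pieces[10] = 2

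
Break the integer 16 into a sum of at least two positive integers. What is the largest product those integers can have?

Define prod[k] = max over 1≤i<k of i · max(k−i, prod[k−i]); the inner max lets the remainder stay uncut if that's better.
prod[2] = 1·max(1,0) = 1·1 = 1
prod[3] = max(1·2, 2·1) = 2
prod[4] = max(1·3, 2·2, 3·1) = 4
prod[5] = max(1·4, 2·3, 3·2, 4·1) = 6
prod[6] = max(1·6, 2·4, 3·3, 4·2, 5·1) = 9
prod[7] = max(1·9, 2·6, 3·4, 4·3, 5·2, 6·1) = 12
prod[8] = max(1·12, 2·9, 3·6, …, 6·2, 7·1) = 18
prod[9] = max(1·18, 2·12, 3·9, …, 7·2, 8·1) = 27
prod[10] = max(1·27, 2·18, 3·12, …, 8·2, 9·1) = 36
prod[11] = max(1·36, 2·27, 3·18, …, 9·2, 10·1) = 54
prod[12] = max(1·54, 2·36, 3·27, …, 10·2, 11·1) = 81
prod[13] = max(1·81, 2·54, 3·36, …, 11·2, 12·1) = 108
prod[14] = max(1·108, 2·81, 3·54, …, 12·2, 13·1) = 162
prod[15] = max(1·162, 2·108, 3·81, …, 13·2, 14·1) = 243
prod[16] = max(1·243, 2·162, 3·108, …, 14·2, 15·1) = 324
One optimal split: 3 + 3 + 3 + 3 + 2 + 2; product 3·3·3·3·2·2 = 324.

324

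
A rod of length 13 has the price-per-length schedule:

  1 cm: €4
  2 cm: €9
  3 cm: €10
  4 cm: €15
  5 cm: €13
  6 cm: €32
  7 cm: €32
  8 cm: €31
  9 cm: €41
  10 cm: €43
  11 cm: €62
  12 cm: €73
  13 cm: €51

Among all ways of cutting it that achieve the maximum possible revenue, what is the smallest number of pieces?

2

Let r[k] be the best obtainable value from length k. For each k, try every first piece i and keep the best of price[i] + r[k−i].
r[1] = 4
r[2] = 9
r[3] = 13  (first piece 1, then r[2]=9)
r[4] = 18  (first piece 2, then r[2]=9)
r[5] = 22  (first piece 1, then r[4]=18)
r[6] = 32
r[7] = 36  (first piece 1, then r[6]=32)
r[8] = 41  (first piece 2, then r[6]=32)
r[9] = 45  (first piece 1, then r[8]=41)
r[10] = 50  (first piece 2, then r[8]=41)
r[11] = 62
r[12] = 73
r[13] = 77  (first piece 1, then r[12]=73)
Maximum revenue is €77.
Now minimize piece count subject to staying optimal: for each k, pieces[k] = 1 + min over i with p[i]+r[k−i]=r[k] of pieces[k−i].
pieces[10] = 3
pieces[11] = 1
pieces[12] = 1
pieces[13] = 2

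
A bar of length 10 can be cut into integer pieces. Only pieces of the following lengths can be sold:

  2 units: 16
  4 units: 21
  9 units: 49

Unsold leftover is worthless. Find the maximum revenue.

80

Consider every possible first cut. best[k] is the best of p[i]+best[k−i] over all sellable i≤k.
best[1] = 0
best[2] = 16
best[3] = 16
best[4] = max(16+16, 21+0) = 32
best[5] = max(16+16, 21+0) = 32
best[6] = max(16+32, 21+16) = 48
best[7] = max(16+32, 21+16) = 48
best[8] = max(16+48, 21+32) = 64
best[9] = max(16+48, 21+32, 49+0) = 64
best[10] = max(16+64, 21+48, 49+0) = 80
One optimal cutting: 2 + 2 + 2 + 2 + 2 → 80.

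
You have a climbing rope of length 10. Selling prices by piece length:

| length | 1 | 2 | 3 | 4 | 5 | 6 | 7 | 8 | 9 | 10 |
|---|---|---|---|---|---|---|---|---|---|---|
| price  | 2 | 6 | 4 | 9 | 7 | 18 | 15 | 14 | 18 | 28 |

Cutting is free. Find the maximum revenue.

Build v[k] bottom-up: v[k] = max over allowed piece i of (p[i] + v[k−i]).
v[1] = 2
v[2] = max(2+2, 6+0) = 6
v[3] = max(2+6, 6+2, 4+0) = 8
v[4] = max(2+8, 6+6, 4+2, 9+0) = 12
v[5] = max(2+12, 6+8, 4+6, 9+2, 7+0) = 14
v[6] = max(2+14, 6+12, 4+8, 9+6, 7+2, 18+0) = 18
v[7] = max(2+18, 6+14, 4+12, …, 18+2, 15+0) = 20
v[8] = max(2+20, 6+18, 4+14, …, 15+2, 14+0) = 24
v[9] = max(2+24, 6+20, 4+18, …, 14+2, 18+0) = 26
v[10] = max(2+26, 6+24, 4+20, …, 18+2, 28+0) = 30
One optimal cutting: 2 + 2 + 2 + 2 + 2 → €6 + €6 + €6 + €6 + €6 = €30.

30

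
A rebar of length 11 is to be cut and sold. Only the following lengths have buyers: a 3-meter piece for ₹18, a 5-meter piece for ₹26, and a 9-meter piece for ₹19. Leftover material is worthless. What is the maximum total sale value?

Let best[k] be the best obtainable value from length k. For each k, try every first piece i and keep the best of price[i] + best[k−i].
best[1] = 0
best[2] = 0
best[3] = 18
best[4] = 18
best[5] = 26
best[6] = 36  (first piece 3, then best[3]=18)
best[7] = 36
best[8] = 44  (first piece 3, then best[5]=26)
best[9] = 54  (first piece 3, then best[6]=36)
best[10] = 54
best[11] = 62  (first piece 3, then best[8]=44)
One optimal cutting: 5 + 3 + 3 → ₹62.

62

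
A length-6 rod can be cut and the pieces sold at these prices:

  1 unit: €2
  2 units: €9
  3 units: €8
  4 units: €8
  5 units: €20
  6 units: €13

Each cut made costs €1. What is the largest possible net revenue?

Build net[k] bottom-up: net[k] = max over allowed piece i of (p[i] + net[k−i]) − 1 per cut.
net[1] = 2
net[2] = max(2+2-1, 9+0) = 9
net[3] = max(2+9-1, 9+2-1, 8+0) = 10
net[4] = max(2+10-1, 9+9-1, 8+2-1, 8+0) = 17
net[5] = max(2+17-1, 9+10-1, 8+9-1, 8+2-1, 20+0) = 20
net[6] = max(2+20-1, 9+17-1, 8+10-1, 8+9-1, 20+2-1, 13+0) = 25
One optimal plan: pieces 2 + 2 + 2 (2 cuts) → €27 − €2 = €25.

25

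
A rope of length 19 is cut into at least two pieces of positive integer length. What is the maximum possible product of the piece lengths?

Let g[k] be the best product for length k (with at least one cut). For each first piece i, the rest contributes max(k−i, g[k−i]).
Small cases: g[2]=1, g[3]=2, g[4]=4, g[5]=6, g[6]=9, g[7]=12, g[8]=18, g[9]=27, g[10]=36, g[11]=54, g[12]=81.
g[13] = max(1·81, 2·54, 3·36, …, 11·2, 12·1) = 108
g[14] = max(1·108, 2·81, 3·54, …, 12·2, 13·1) = 162
g[15] = max(1·162, 2·108, 3·81, …, 13·2, 14·1) = 243
g[16] = max(1·243, 2·162, 3·108, …, 14·2, 15·1) = 324
g[17] = max(1·324, 2·243, 3·162, …, 15·2, 16·1) = 486
g[18] = max(1·486, 2·324, 3·243, …, 16·2, 17·1) = 729
g[19] = max(1·729, 2·486, 3·324, …, 17·2, 18·1) = 972
One optimal split: 3 + 3 + 3 + 3 + 3 + 2 + 2; product 3·3·3·3·3·2·2 = 972.

972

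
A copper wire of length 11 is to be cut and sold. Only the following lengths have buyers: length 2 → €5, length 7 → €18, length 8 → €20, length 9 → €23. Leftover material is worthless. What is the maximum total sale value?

Build f[k] bottom-up: f[k] = max over allowed piece i of (p[i] + f[k−i]).
f[1] = 0
f[2] = 5
f[3] = 5
f[4] = 10  (first piece 2, then f[2]=5)
f[5] = 10
f[6] = 15  (first piece 2, then f[4]=10)
f[7] = 18
f[8] = 20  (first piece 2, then f[6]=15)
f[9] = 23  (first piece 2, then f[7]=18)
f[10] = 25  (first piece 2, then f[8]=20)
f[11] = 28  (first piece 2, then f[9]=23)
One optimal cutting: 7 + 2 + 2 → €28.

28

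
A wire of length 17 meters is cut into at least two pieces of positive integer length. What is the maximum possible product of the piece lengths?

Define m[k] = max over 1≤i<k of i · max(k−i, m[k−i]); the inner max lets the remainder stay uncut if that's better.
Small cases: m[2]=1, m[3]=2, m[4]=4, m[5]=6, m[6]=9, m[7]=12, m[8]=18, m[9]=27, m[10]=36, m[11]=54, m[12]=81.
m[13] = max(1×81, 2×54, 3×36, …, 11×2, 12×1) = 108
m[14] = max(1×108, 2×81, 3×54, …, 12×2, 13×1) = 162
m[15] = max(1×162, 2×108, 3×81, …, 13×2, 14×1) = 243
m[16] = max(1×243, 2×162, 3×108, …, 14×2, 15×1) = 324
m[17] = max(1×324, 2×243, 3×162, …, 15×2, 16×1) = 486
One optimal split: 3 + 3 + 3 + 3 + 3 + 2; product 3×3×3×3×3×2 = 486.

486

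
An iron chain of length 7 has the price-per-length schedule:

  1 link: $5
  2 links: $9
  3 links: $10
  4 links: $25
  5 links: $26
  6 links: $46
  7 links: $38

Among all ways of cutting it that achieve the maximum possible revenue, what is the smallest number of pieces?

Consider every possible first cut. r[k] is the best of p[i]+r[k−i] over all sellable i≤k.
r[1] = 5
r[2] = 10  (first piece 1, then r[1]=5)
r[3] = 15  (first piece 1, then r[2]=10)
r[4] = 25
r[5] = 30  (first piece 1, then r[4]=25)
r[6] = 46
r[7] = 51  (first piece 1, then r[6]=46)
Maximum revenue is $51.
Now minimize piece count subject to staying optimal: for each k, pieces[k] = 1 + min over i with p[i]+r[k−i]=r[k] of pieces[k−i].
pieces[4] = 1
pieces[5] = 2
pieces[6] = 1
pieces[7] = 2

2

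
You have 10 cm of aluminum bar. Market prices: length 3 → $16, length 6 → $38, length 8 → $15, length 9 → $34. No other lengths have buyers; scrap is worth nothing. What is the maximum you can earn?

Consider every possible first cut. best[k] is the best of p[i]+best[k−i] over all sellable i≤k.
best[1] = 0
best[2] = 0
best[3] = 16
best[4] = 16
best[5] = 16
best[6] = max(16+16, 38+0) = 38
best[7] = max(16+16, 38+0) = 38
best[8] = max(16+16, 38+0, 15+0) = 38
best[9] = max(16+38, 38+16, 15+0, 34+0) = 54
best[10] = max(16+38, 38+16, 15+0, 34+0) = 54
One optimal cutting: pieces 6 + 3 with 1 cm of scrap → $54.

54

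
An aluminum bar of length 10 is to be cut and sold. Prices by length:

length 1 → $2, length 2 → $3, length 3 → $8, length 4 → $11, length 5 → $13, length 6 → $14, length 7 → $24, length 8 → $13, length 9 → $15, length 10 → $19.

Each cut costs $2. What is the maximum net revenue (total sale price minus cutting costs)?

30

Build net[k] bottom-up: net[k] = max over allowed piece i of (p[i] + net[k−i]) − 2 per cut.
net[1] = 2
net[2] = max(2+2-2, 3+0) = 3
net[3] = max(2+3-2, 3+2-2, 8+0) = 8
net[4] = max(2+8-2, 3+3-2, 8+2-2, 11+0) = 11
net[5] = max(2+11-2, 3+8-2, 8+3-2, 11+2-2, 13+0) = 13
net[6] = max(2+13-2, 3+11-2, 8+8-2, 11+3-2, 13+2-2, 14+0) = 14
net[7] = max(2+14-2, 3+13-2, 8+11-2, …, 14+2-2, 24+0) = 24
net[8] = max(2+24-2, 3+14-2, 8+13-2, …, 24+2-2, 13+0) = 24
net[9] = max(2+24-2, 3+24-2, 8+14-2, …, 13+2-2, 15+0) = 25
net[10] = max(2+25-2, 3+24-2, 8+24-2, …, 15+2-2, 19+0) = 30
One optimal plan: pieces 7 + 3 (1 cut) → $32 − $2 = $30.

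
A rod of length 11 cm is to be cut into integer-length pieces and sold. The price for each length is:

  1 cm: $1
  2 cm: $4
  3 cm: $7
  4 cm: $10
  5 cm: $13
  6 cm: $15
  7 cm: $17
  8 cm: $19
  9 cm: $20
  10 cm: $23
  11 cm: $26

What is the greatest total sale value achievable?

28

Build best[k] bottom-up: best[k] = max over allowed piece i of (p[i] + best[k−i]).
best[1] = 1
best[2] = 4
best[3] = 7
best[4] = 10
best[5] = 13
best[6] = 15
best[7] = 17  (first piece 2, then best[5]=13)
best[8] = 20  (first piece 3, then best[5]=13)
best[9] = 23  (first piece 4, then best[5]=13)
best[10] = 26  (first piece 5, then best[5]=13)
best[11] = 28  (first piece 5, then best[6]=15)
One optimal cutting: 6 + 5 → $15 + $13 = $28.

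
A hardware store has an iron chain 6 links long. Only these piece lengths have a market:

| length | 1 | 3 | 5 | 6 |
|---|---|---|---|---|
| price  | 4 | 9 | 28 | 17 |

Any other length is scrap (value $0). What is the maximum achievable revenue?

Consider every possible first cut. r[k] is the best of p[i]+r[k−i] over all sellable i≤k.
r[1] = 4
r[2] = 8  (first piece 1, then r[1]=4)
r[3] = 12  (first piece 1, then r[2]=8)
r[4] = 16  (first piece 1, then r[3]=12)
r[5] = 28
r[6] = 32  (first piece 1, then r[5]=28)
One optimal cutting: 5 + 1 → $32.

32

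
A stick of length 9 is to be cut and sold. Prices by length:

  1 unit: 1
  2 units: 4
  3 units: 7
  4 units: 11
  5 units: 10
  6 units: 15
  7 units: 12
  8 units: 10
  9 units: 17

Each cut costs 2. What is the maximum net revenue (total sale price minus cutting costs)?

Let net[k] be the best obtainable value from length k. For each k, try every first piece i and keep the best of price[i] + net[k−i] minus the 2 cut fee when i<k.
net[1] = 1
net[2] = max(1+1-2, 4+0) = 4
net[3] = max(1+4-2, 4+1-2, 7+0) = 7
net[4] = max(1+7-2, 4+4-2, 7+1-2, 11+0) = 11
net[5] = max(1+11-2, 4+7-2, 7+4-2, 11+1-2, 10+0) = 10
net[6] = max(1+10-2, 4+11-2, 7+7-2, 11+4-2, 10+1-2, 15+0) = 15
net[7] = max(1+15-2, 4+10-2, 7+11-2, …, 15+1-2, 12+0) = 16
net[8] = max(1+16-2, 4+15-2, 7+10-2, …, 12+1-2, 10+0) = 20
net[9] = max(1+20-2, 4+16-2, 7+15-2, …, 10+1-2, 17+0) = 20
One optimal plan: pieces 6 + 3 (1 cut) → 22 − 2 = 20.

20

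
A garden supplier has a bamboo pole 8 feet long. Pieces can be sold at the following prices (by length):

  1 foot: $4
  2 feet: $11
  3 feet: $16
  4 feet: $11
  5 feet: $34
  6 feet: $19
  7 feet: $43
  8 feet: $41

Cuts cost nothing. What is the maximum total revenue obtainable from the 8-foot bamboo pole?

Build R[k] bottom-up: R[k] = max over allowed piece i of (p[i] + R[k−i]).
R[1] = 4
R[2] = max(4+4, 11+0) = 11
R[3] = max(4+11, 11+4, 16+0) = 16
R[4] = max(4+16, 11+11, 16+4, 11+0) = 22
R[5] = max(4+22, 11+16, 16+11, 11+4, 34+0) = 34
R[6] = max(4+34, 11+22, 16+16, 11+11, 34+4, 19+0) = 38
R[7] = max(4+38, 11+34, 16+22, …, 19+4, 43+0) = 45
R[8] = max(4+45, 11+38, 16+34, …, 43+4, 41+0) = 50
One optimal cutting: 5 + 3 → $34 + $16 = $50.

50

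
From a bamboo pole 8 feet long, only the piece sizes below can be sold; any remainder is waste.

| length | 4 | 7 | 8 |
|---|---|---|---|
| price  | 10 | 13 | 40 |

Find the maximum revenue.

Let best[k] be the best obtainable value from length k. For each k, try every first piece i and keep the best of price[i] + best[k−i].
best[1] = 0
best[2] = 0
best[3] = 0
best[4] = 10
best[5] = 10
best[6] = 10
best[7] = max(10+0, 13+0) = 13
best[8] = max(10+10, 13+0, 40+0) = 40
One optimal cutting: 8 → $40.

40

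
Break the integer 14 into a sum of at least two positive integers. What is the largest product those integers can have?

162

Fill g[k] for k=2..14: at each k try every first piece i and multiply by the better of (k−i) uncut or g[k−i].
g[2] = 1*max(1,0) = 1*1 = 1
g[3] = 1*max(2,1) = 1*2 = 2
g[4] = 2*max(2,1) = 2*2 = 4
g[5] = 2*max(3,2) = 2*3 = 6
g[6] = 3*max(3,2) = 3*3 = 9
g[7] = 2*max(5,6) = 2*6 = 12
g[8] = 2*max(6,9) = 2*9 = 18
g[9] = 3*max(6,9) = 3*9 = 27
g[10] = 2*max(8,18) = 2*18 = 36
g[11] = 2*max(9,27) = 2*27 = 54
g[12] = 3*max(9,27) = 3*27 = 81
g[13] = 2*max(11,54) = 2*54 = 108
g[14] = 2*max(12,81) = 2*81 = 162
One optimal split: 3 + 3 + 3 + 3 + 2; product 3*3*3*3*2 = 162.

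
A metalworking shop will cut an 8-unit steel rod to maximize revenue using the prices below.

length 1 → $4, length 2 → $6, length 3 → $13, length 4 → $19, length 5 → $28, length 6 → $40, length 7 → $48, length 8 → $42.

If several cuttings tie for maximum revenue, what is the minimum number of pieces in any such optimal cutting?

2

Let r[k] be the best obtainable value from length k. For each k, try every first piece i and keep the best of price[i] + r[k−i].
r[1] = 4
r[2] = 8  (first piece 1, then r[1]=4)
r[3] = 13
r[4] = 19
r[5] = 28
r[6] = 40
r[7] = 48
r[8] = 52  (first piece 1, then r[7]=48)
Maximum revenue is $52.
Now minimize piece count subject to staying optimal: for each k, pieces[k] = 1 + min over i with p[i]+r[k−i]=r[k] of pieces[k−i].
pieces[5] = 1
pieces[6] = 1
pieces[7] = 1
pieces[8] = 2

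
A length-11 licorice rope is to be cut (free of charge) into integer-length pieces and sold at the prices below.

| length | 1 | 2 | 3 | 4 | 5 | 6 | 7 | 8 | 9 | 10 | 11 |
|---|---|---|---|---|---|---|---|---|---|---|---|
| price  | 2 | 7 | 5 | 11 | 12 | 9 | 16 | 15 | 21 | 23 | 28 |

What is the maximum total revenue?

37

Consider every possible first cut. r[k] is the best of p[i]+r[k−i] over all sellable i≤k.
r[1] = 2
r[2] = 7
r[3] = 9  (first piece 1, then r[2]=7)
r[4] = 14  (first piece 2, then r[2]=7)
r[5] = 16  (first piece 1, then r[4]=14)
r[6] = 21  (first piece 2, then r[4]=14)
r[7] = 23  (first piece 1, then r[6]=21)
r[8] = 28  (first piece 2, then r[6]=21)
r[9] = 30  (first piece 1, then r[8]=28)
r[10] = 35  (first piece 2, then r[8]=28)
r[11] = 37  (first piece 1, then r[10]=35)
One optimal cutting: 2 + 2 + 2 + 2 + 2 + 1 → ¢7 + ¢7 + ¢7 + ¢7 + ¢7 + ¢2 = ¢37.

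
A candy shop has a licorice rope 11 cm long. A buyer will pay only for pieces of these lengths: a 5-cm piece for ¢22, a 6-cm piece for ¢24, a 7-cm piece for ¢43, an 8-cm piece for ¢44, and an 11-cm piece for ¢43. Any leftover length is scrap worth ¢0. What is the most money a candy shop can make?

46

Consider every possible first cut. r[k] is the best of p[i]+r[k−i] over all sellable i≤k.
r[1] = 0
r[2] = 0
r[3] = 0
r[4] = 0
r[5] = 22
r[6] = 24
r[7] = 43
r[8] = 44
r[9] = 44
r[10] = 44
r[11] = 46  (first piece 5, then r[6]=24)
One optimal cutting: 6 + 5 → ¢46.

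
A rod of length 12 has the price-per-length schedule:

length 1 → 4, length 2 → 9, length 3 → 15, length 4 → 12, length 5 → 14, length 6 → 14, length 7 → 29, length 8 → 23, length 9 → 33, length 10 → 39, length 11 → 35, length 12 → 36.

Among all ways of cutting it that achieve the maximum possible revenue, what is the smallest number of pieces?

4

Consider every possible first cut. r[k] is the best of p[i]+r[k−i] over all sellable i≤k.
r[1] = 4
r[2] = 9
r[3] = 15
r[4] = 19  (first piece 1, then r[3]=15)
r[5] = 24  (first piece 2, then r[3]=15)
r[6] = 30  (first piece 3, then r[3]=15)
r[7] = 34  (first piece 1, then r[6]=30)
r[8] = 39  (first piece 2, then r[6]=30)
r[9] = 45  (first piece 3, then r[6]=30)
r[10] = 49  (first piece 1, then r[9]=45)
r[11] = 54  (first piece 2, then r[9]=45)
r[12] = 60  (first piece 3, then r[9]=45)
Maximum revenue is 60.
Now minimize piece count subject to staying optimal: for each k, pieces[k] = 1 + min over i with p[i]+r[k−i]=r[k] of pieces[k−i].
pieces[9] = 3
pieces[10] = 4
pieces[11] = 4
pieces[12] = 4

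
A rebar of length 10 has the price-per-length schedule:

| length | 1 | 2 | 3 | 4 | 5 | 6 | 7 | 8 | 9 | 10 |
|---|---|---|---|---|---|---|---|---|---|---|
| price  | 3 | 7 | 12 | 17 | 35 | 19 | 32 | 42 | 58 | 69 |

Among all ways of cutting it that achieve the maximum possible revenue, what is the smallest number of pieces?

Let r[k] be the best obtainable value from length k. For each k, try every first piece i and keep the best of price[i] + r[k−i].
r[1] = 3
r[2] = 7
r[3] = 12
r[4] = 17
r[5] = 35
r[6] = 38  (first piece 1, then r[5]=35)
r[7] = 42  (first piece 2, then r[5]=35)
r[8] = 47  (first piece 3, then r[5]=35)
r[9] = 58
r[10] = 70  (first piece 5, then r[5]=35)
Maximum revenue is ₹70.
Now minimize piece count subject to staying optimal: for each k, pieces[k] = 1 + min over i with p[i]+r[k−i]=r[k] of pieces[k−i].
pieces[7] = 2
pieces[8] = 2
pieces[9] = 1
pieces[10] = 2

2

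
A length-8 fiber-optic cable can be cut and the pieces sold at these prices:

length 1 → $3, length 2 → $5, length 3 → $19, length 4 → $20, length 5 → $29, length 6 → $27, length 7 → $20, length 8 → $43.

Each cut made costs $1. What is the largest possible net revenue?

47

Build v[k] bottom-up: v[k] = max over allowed piece i of (p[i] + v[k−i]) − 1 per cut.
v[1] = 3
v[2] = max(3+3-1, 5+0) = 5
v[3] = max(3+5-1, 5+3-1, 19+0) = 19
v[4] = max(3+19-1, 5+5-1, 19+3-1, 20+0) = 21
v[5] = max(3+21-1, 5+19-1, 19+5-1, 20+3-1, 29+0) = 29
v[6] = max(3+29-1, 5+21-1, 19+19-1, 20+5-1, 29+3-1, 27+0) = 37
v[7] = max(3+37-1, 5+29-1, 19+21-1, …, 27+3-1, 20+0) = 39
v[8] = max(3+39-1, 5+37-1, 19+29-1, …, 20+3-1, 43+0) = 47
One optimal plan: pieces 5 + 3 (1 cut) → $48 − $1 = $47.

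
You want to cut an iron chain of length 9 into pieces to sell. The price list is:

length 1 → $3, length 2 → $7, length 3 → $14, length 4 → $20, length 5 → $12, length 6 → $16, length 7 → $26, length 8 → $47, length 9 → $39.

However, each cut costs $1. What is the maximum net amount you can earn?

49

Consider every possible first cut. r[k] is the best of p[i]+r[k−i] over all sellable i≤k, charging 1 whenever i<k.
r[1] = 3
r[2] = max(3+3-1, 7+0) = 7
r[3] = max(3+7-1, 7+3-1, 14+0) = 14
r[4] = max(3+14-1, 7+7-1, 14+3-1, 20+0) = 20
r[5] = max(3+20-1, 7+14-1, 14+7-1, 20+3-1, 12+0) = 22
r[6] = max(3+22-1, 7+20-1, 14+14-1, 20+7-1, 12+3-1, 16+0) = 27
r[7] = max(3+27-1, 7+22-1, 14+20-1, …, 16+3-1, 26+0) = 33
r[8] = max(3+33-1, 7+27-1, 14+22-1, …, 26+3-1, 47+0) = 47
r[9] = max(3+47-1, 7+33-1, 14+27-1, …, 47+3-1, 39+0) = 49
One optimal plan: pieces 8 + 1 (1 cut) → $50 − $1 = $49.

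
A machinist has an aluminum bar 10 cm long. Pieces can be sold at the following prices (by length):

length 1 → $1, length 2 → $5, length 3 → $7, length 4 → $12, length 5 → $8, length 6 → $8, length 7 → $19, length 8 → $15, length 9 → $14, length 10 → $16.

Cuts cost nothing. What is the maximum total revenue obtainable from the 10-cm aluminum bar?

29

Build v[k] bottom-up: v[k] = max over allowed piece i of (p[i] + v[k−i]).
v[1] = 1
v[2] = max(1+1, 5+0) = 5
v[3] = max(1+5, 5+1, 7+0) = 7
v[4] = max(1+7, 5+5, 7+1, 12+0) = 12
v[5] = max(1+12, 5+7, 7+5, 12+1, 8+0) = 13
v[6] = max(1+13, 5+12, 7+7, 12+5, 8+1, 8+0) = 17
v[7] = max(1+17, 5+13, 7+12, …, 8+1, 19+0) = 19
v[8] = max(1+19, 5+17, 7+13, …, 19+1, 15+0) = 24
v[9] = max(1+24, 5+19, 7+17, …, 15+1, 14+0) = 25
v[10] = max(1+25, 5+24, 7+19, …, 14+1, 16+0) = 29
One optimal cutting: 4 + 4 + 2 → $12 + $12 + $5 = $29.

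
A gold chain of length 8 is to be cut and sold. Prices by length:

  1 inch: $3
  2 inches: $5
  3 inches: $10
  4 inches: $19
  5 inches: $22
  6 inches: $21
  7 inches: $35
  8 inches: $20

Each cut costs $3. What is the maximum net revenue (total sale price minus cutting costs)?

35

Build r[k] bottom-up: r[k] = max over allowed piece i of (p[i] + r[k−i]) − 3 per cut.
r[1] = 3
r[2] = max(3+3-3, 5+0) = 5
r[3] = max(3+5-3, 5+3-3, 10+0) = 10
r[4] = max(3+10-3, 5+5-3, 10+3-3, 19+0) = 19
r[5] = max(3+19-3, 5+10-3, 10+5-3, 19+3-3, 22+0) = 22
r[6] = max(3+22-3, 5+19-3, 10+10-3, 19+5-3, 22+3-3, 21+0) = 22
r[7] = max(3+22-3, 5+22-3, 10+19-3, …, 21+3-3, 35+0) = 35
r[8] = max(3+35-3, 5+22-3, 10+22-3, …, 35+3-3, 20+0) = 35
One optimal plan: pieces 7 + 1 (1 cut) → $38 − $3 = $35.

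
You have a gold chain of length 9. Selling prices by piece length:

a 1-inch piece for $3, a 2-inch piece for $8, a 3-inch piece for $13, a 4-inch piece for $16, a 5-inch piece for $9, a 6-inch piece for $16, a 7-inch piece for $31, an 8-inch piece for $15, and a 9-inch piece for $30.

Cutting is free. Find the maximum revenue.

39

Let v[k] be the best obtainable value from length k. For each k, try every first piece i and keep the best of price[i] + v[k−i].
v[1] = 3
v[2] = max(3+3, 8+0) = 8
v[3] = max(3+8, 8+3, 13+0) = 13
v[4] = max(3+13, 8+8, 13+3, 16+0) = 16
v[5] = max(3+16, 8+13, 13+8, 16+3, 9+0) = 21
v[6] = max(3+21, 8+16, 13+13, 16+8, 9+3, 16+0) = 26
v[7] = max(3+26, 8+21, 13+16, …, 16+3, 31+0) = 31
v[8] = max(3+31, 8+26, 13+21, …, 31+3, 15+0) = 34
v[9] = max(3+34, 8+31, 13+26, …, 15+3, 30+0) = 39
One optimal cutting: 7 + 2 → $31 + $8 = $39.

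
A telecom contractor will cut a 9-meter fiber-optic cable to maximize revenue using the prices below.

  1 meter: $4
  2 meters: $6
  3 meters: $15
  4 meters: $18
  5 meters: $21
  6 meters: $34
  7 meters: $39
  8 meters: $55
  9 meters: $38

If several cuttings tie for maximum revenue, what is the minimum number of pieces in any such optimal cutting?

2

Consider every possible first cut. r[k] is the best of p[i]+r[k−i] over all sellable i≤k.
r[1] = 4
r[2] = max(4+4, 6+0) = 8
r[3] = max(4+8, 6+4, 15+0) = 15
r[4] = max(4+15, 6+8, 15+4, 18+0) = 19
r[5] = max(4+19, 6+15, 15+8, 18+4, 21+0) = 23
r[6] = max(4+23, 6+19, 15+15, 18+8, 21+4, 34+0) = 34
r[7] = max(4+34, 6+23, 15+19, …, 34+4, 39+0) = 39
r[8] = max(4+39, 6+34, 15+23, …, 39+4, 55+0) = 55
r[9] = max(4+55, 6+39, 15+34, …, 55+4, 38+0) = 59
Maximum revenue is $59.
Now minimize piece count subject to staying optimal: for each k, pieces[k] = 1 + min over i with p[i]+r[k−i]=r[k] of pieces[k−i].
pieces[6] = 1
pieces[7] = 1
pieces[8] = 1
pieces[9] = 2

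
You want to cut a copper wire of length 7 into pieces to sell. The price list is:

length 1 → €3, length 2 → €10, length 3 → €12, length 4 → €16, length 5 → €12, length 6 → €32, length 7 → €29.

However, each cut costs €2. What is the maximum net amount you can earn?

33

Build r[k] bottom-up: r[k] = max over allowed piece i of (p[i] + r[k−i]) − 2 per cut.
r[1] = 3
r[2] = 10
r[3] = 12
r[4] = 18  (first piece 2, then r[2]=10)
r[5] = 20  (first piece 2, then r[3]=12)
r[6] = 32
r[7] = 33  (first piece 1, then r[6]=32)
One optimal plan: pieces 6 + 1 (1 cut) → €35 − €2 = €33.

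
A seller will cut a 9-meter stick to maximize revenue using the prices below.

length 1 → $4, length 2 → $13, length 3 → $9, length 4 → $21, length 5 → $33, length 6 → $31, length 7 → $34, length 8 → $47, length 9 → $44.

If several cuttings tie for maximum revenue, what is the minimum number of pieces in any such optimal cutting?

Consider every possible first cut. r[k] is the best of p[i]+r[k−i] over all sellable i≤k.
r[1] = 4
r[2] = 13
r[3] = 17  (first piece 1, then r[2]=13)
r[4] = 26  (first piece 2, then r[2]=13)
r[5] = 33
r[6] = 39  (first piece 2, then r[4]=26)
r[7] = 46  (first piece 2, then r[5]=33)
r[8] = 52  (first piece 2, then r[6]=39)
r[9] = 59  (first piece 2, then r[7]=46)
Maximum revenue is $59.
Now minimize piece count subject to staying optimal: for each k, pieces[k] = 1 + min over i with p[i]+r[k−i]=r[k] of pieces[k−i].
pieces[6] = 3
pieces[7] = 2
pieces[8] = 4
pieces[9] = 3

3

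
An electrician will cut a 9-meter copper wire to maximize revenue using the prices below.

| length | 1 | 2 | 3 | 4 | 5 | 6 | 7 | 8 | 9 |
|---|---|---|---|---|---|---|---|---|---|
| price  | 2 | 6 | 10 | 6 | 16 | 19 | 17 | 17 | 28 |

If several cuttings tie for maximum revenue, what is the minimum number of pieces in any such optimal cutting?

Let r[k] be the best obtainable value from length k. For each k, try every first piece i and keep the best of price[i] + r[k−i].
r[1] = 2
r[2] = max(2+2, 6+0) = 6
r[3] = max(2+6, 6+2, 10+0) = 10
r[4] = max(2+10, 6+6, 10+2, 6+0) = 12
r[5] = max(2+12, 6+10, 10+6, 6+2, 16+0) = 16
r[6] = max(2+16, 6+12, 10+10, 6+6, 16+2, 19+0) = 20
r[7] = max(2+20, 6+16, 10+12, …, 19+2, 17+0) = 22
r[8] = max(2+22, 6+20, 10+16, …, 17+2, 17+0) = 26
r[9] = max(2+26, 6+22, 10+20, …, 17+2, 28+0) = 30
Maximum revenue is €30.
Now minimize piece count subject to staying optimal: for each k, pieces[k] = 1 + min over i with p[i]+r[k−i]=r[k] of pieces[k−i].
pieces[6] = 2
pieces[7] = 2
pieces[8] = 2
pieces[9] = 3

3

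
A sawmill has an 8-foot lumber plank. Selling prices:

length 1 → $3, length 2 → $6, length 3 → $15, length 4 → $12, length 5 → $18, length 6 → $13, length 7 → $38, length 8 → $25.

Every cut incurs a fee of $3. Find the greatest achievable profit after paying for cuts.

38

Build v[k] bottom-up: v[k] = max over allowed piece i of (p[i] + v[k−i]) − 3 per cut.
v[1] = 3
v[2] = max(3+3-3, 6+0) = 6
v[3] = max(3+6-3, 6+3-3, 15+0) = 15
v[4] = max(3+15-3, 6+6-3, 15+3-3, 12+0) = 15
v[5] = max(3+15-3, 6+15-3, 15+6-3, 12+3-3, 18+0) = 18
v[6] = max(3+18-3, 6+15-3, 15+15-3, 12+6-3, 18+3-3, 13+0) = 27
v[7] = max(3+27-3, 6+18-3, 15+15-3, …, 13+3-3, 38+0) = 38
v[8] = max(3+38-3, 6+27-3, 15+18-3, …, 38+3-3, 25+0) = 38
One optimal plan: pieces 7 + 1 (1 cut) → $41 − $3 = $38.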